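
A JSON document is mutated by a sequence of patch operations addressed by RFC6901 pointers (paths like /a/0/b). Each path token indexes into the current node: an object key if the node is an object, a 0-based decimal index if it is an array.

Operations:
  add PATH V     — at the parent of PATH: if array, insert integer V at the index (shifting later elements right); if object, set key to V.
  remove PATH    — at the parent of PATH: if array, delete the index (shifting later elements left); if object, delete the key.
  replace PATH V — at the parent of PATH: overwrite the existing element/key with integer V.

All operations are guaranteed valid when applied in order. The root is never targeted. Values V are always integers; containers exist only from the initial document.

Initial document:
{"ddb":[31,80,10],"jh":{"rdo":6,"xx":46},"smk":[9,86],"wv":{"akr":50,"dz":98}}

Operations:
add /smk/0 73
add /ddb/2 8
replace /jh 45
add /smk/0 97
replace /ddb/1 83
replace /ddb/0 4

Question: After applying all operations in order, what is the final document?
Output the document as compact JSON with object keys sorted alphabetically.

Answer: {"ddb":[4,83,8,10],"jh":45,"smk":[97,73,9,86],"wv":{"akr":50,"dz":98}}

Derivation:
After op 1 (add /smk/0 73): {"ddb":[31,80,10],"jh":{"rdo":6,"xx":46},"smk":[73,9,86],"wv":{"akr":50,"dz":98}}
After op 2 (add /ddb/2 8): {"ddb":[31,80,8,10],"jh":{"rdo":6,"xx":46},"smk":[73,9,86],"wv":{"akr":50,"dz":98}}
After op 3 (replace /jh 45): {"ddb":[31,80,8,10],"jh":45,"smk":[73,9,86],"wv":{"akr":50,"dz":98}}
After op 4 (add /smk/0 97): {"ddb":[31,80,8,10],"jh":45,"smk":[97,73,9,86],"wv":{"akr":50,"dz":98}}
After op 5 (replace /ddb/1 83): {"ddb":[31,83,8,10],"jh":45,"smk":[97,73,9,86],"wv":{"akr":50,"dz":98}}
After op 6 (replace /ddb/0 4): {"ddb":[4,83,8,10],"jh":45,"smk":[97,73,9,86],"wv":{"akr":50,"dz":98}}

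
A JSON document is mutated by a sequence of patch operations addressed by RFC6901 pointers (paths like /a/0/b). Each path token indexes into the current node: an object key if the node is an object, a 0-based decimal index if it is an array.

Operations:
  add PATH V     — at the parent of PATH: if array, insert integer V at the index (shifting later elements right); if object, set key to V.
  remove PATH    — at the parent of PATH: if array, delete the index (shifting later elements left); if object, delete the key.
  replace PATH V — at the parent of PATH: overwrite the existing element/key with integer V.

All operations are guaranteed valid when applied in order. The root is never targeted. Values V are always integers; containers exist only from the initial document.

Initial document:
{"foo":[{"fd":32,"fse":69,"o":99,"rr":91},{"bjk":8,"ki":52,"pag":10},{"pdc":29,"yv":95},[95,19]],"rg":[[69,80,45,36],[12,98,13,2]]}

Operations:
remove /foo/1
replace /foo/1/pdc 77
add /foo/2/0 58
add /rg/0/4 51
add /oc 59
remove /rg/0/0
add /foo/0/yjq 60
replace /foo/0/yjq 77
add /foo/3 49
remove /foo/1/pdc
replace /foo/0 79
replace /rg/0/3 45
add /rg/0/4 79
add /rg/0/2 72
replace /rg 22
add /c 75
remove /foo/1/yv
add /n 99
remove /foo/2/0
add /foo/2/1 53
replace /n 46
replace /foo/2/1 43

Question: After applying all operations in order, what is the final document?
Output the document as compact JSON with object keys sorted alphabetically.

Answer: {"c":75,"foo":[79,{},[95,43,19],49],"n":46,"oc":59,"rg":22}

Derivation:
After op 1 (remove /foo/1): {"foo":[{"fd":32,"fse":69,"o":99,"rr":91},{"pdc":29,"yv":95},[95,19]],"rg":[[69,80,45,36],[12,98,13,2]]}
After op 2 (replace /foo/1/pdc 77): {"foo":[{"fd":32,"fse":69,"o":99,"rr":91},{"pdc":77,"yv":95},[95,19]],"rg":[[69,80,45,36],[12,98,13,2]]}
After op 3 (add /foo/2/0 58): {"foo":[{"fd":32,"fse":69,"o":99,"rr":91},{"pdc":77,"yv":95},[58,95,19]],"rg":[[69,80,45,36],[12,98,13,2]]}
After op 4 (add /rg/0/4 51): {"foo":[{"fd":32,"fse":69,"o":99,"rr":91},{"pdc":77,"yv":95},[58,95,19]],"rg":[[69,80,45,36,51],[12,98,13,2]]}
After op 5 (add /oc 59): {"foo":[{"fd":32,"fse":69,"o":99,"rr":91},{"pdc":77,"yv":95},[58,95,19]],"oc":59,"rg":[[69,80,45,36,51],[12,98,13,2]]}
After op 6 (remove /rg/0/0): {"foo":[{"fd":32,"fse":69,"o":99,"rr":91},{"pdc":77,"yv":95},[58,95,19]],"oc":59,"rg":[[80,45,36,51],[12,98,13,2]]}
After op 7 (add /foo/0/yjq 60): {"foo":[{"fd":32,"fse":69,"o":99,"rr":91,"yjq":60},{"pdc":77,"yv":95},[58,95,19]],"oc":59,"rg":[[80,45,36,51],[12,98,13,2]]}
After op 8 (replace /foo/0/yjq 77): {"foo":[{"fd":32,"fse":69,"o":99,"rr":91,"yjq":77},{"pdc":77,"yv":95},[58,95,19]],"oc":59,"rg":[[80,45,36,51],[12,98,13,2]]}
After op 9 (add /foo/3 49): {"foo":[{"fd":32,"fse":69,"o":99,"rr":91,"yjq":77},{"pdc":77,"yv":95},[58,95,19],49],"oc":59,"rg":[[80,45,36,51],[12,98,13,2]]}
After op 10 (remove /foo/1/pdc): {"foo":[{"fd":32,"fse":69,"o":99,"rr":91,"yjq":77},{"yv":95},[58,95,19],49],"oc":59,"rg":[[80,45,36,51],[12,98,13,2]]}
After op 11 (replace /foo/0 79): {"foo":[79,{"yv":95},[58,95,19],49],"oc":59,"rg":[[80,45,36,51],[12,98,13,2]]}
After op 12 (replace /rg/0/3 45): {"foo":[79,{"yv":95},[58,95,19],49],"oc":59,"rg":[[80,45,36,45],[12,98,13,2]]}
After op 13 (add /rg/0/4 79): {"foo":[79,{"yv":95},[58,95,19],49],"oc":59,"rg":[[80,45,36,45,79],[12,98,13,2]]}
After op 14 (add /rg/0/2 72): {"foo":[79,{"yv":95},[58,95,19],49],"oc":59,"rg":[[80,45,72,36,45,79],[12,98,13,2]]}
After op 15 (replace /rg 22): {"foo":[79,{"yv":95},[58,95,19],49],"oc":59,"rg":22}
After op 16 (add /c 75): {"c":75,"foo":[79,{"yv":95},[58,95,19],49],"oc":59,"rg":22}
After op 17 (remove /foo/1/yv): {"c":75,"foo":[79,{},[58,95,19],49],"oc":59,"rg":22}
After op 18 (add /n 99): {"c":75,"foo":[79,{},[58,95,19],49],"n":99,"oc":59,"rg":22}
After op 19 (remove /foo/2/0): {"c":75,"foo":[79,{},[95,19],49],"n":99,"oc":59,"rg":22}
After op 20 (add /foo/2/1 53): {"c":75,"foo":[79,{},[95,53,19],49],"n":99,"oc":59,"rg":22}
After op 21 (replace /n 46): {"c":75,"foo":[79,{},[95,53,19],49],"n":46,"oc":59,"rg":22}
After op 22 (replace /foo/2/1 43): {"c":75,"foo":[79,{},[95,43,19],49],"n":46,"oc":59,"rg":22}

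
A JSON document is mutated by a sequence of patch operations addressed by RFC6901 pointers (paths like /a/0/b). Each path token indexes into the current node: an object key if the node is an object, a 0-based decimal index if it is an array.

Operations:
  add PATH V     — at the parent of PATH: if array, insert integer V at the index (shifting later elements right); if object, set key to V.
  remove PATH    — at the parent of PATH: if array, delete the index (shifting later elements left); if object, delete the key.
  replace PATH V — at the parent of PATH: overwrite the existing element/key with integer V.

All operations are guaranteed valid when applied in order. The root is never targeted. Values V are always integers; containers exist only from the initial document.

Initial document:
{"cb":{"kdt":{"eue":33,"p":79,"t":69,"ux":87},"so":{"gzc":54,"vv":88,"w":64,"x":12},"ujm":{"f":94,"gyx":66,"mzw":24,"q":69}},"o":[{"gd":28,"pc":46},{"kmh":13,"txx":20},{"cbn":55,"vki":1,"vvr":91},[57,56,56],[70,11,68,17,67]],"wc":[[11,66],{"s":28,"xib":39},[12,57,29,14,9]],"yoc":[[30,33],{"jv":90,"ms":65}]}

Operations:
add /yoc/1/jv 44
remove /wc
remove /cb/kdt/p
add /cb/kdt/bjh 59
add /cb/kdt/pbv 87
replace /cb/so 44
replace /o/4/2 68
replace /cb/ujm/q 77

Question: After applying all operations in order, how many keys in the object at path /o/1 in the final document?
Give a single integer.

After op 1 (add /yoc/1/jv 44): {"cb":{"kdt":{"eue":33,"p":79,"t":69,"ux":87},"so":{"gzc":54,"vv":88,"w":64,"x":12},"ujm":{"f":94,"gyx":66,"mzw":24,"q":69}},"o":[{"gd":28,"pc":46},{"kmh":13,"txx":20},{"cbn":55,"vki":1,"vvr":91},[57,56,56],[70,11,68,17,67]],"wc":[[11,66],{"s":28,"xib":39},[12,57,29,14,9]],"yoc":[[30,33],{"jv":44,"ms":65}]}
After op 2 (remove /wc): {"cb":{"kdt":{"eue":33,"p":79,"t":69,"ux":87},"so":{"gzc":54,"vv":88,"w":64,"x":12},"ujm":{"f":94,"gyx":66,"mzw":24,"q":69}},"o":[{"gd":28,"pc":46},{"kmh":13,"txx":20},{"cbn":55,"vki":1,"vvr":91},[57,56,56],[70,11,68,17,67]],"yoc":[[30,33],{"jv":44,"ms":65}]}
After op 3 (remove /cb/kdt/p): {"cb":{"kdt":{"eue":33,"t":69,"ux":87},"so":{"gzc":54,"vv":88,"w":64,"x":12},"ujm":{"f":94,"gyx":66,"mzw":24,"q":69}},"o":[{"gd":28,"pc":46},{"kmh":13,"txx":20},{"cbn":55,"vki":1,"vvr":91},[57,56,56],[70,11,68,17,67]],"yoc":[[30,33],{"jv":44,"ms":65}]}
After op 4 (add /cb/kdt/bjh 59): {"cb":{"kdt":{"bjh":59,"eue":33,"t":69,"ux":87},"so":{"gzc":54,"vv":88,"w":64,"x":12},"ujm":{"f":94,"gyx":66,"mzw":24,"q":69}},"o":[{"gd":28,"pc":46},{"kmh":13,"txx":20},{"cbn":55,"vki":1,"vvr":91},[57,56,56],[70,11,68,17,67]],"yoc":[[30,33],{"jv":44,"ms":65}]}
After op 5 (add /cb/kdt/pbv 87): {"cb":{"kdt":{"bjh":59,"eue":33,"pbv":87,"t":69,"ux":87},"so":{"gzc":54,"vv":88,"w":64,"x":12},"ujm":{"f":94,"gyx":66,"mzw":24,"q":69}},"o":[{"gd":28,"pc":46},{"kmh":13,"txx":20},{"cbn":55,"vki":1,"vvr":91},[57,56,56],[70,11,68,17,67]],"yoc":[[30,33],{"jv":44,"ms":65}]}
After op 6 (replace /cb/so 44): {"cb":{"kdt":{"bjh":59,"eue":33,"pbv":87,"t":69,"ux":87},"so":44,"ujm":{"f":94,"gyx":66,"mzw":24,"q":69}},"o":[{"gd":28,"pc":46},{"kmh":13,"txx":20},{"cbn":55,"vki":1,"vvr":91},[57,56,56],[70,11,68,17,67]],"yoc":[[30,33],{"jv":44,"ms":65}]}
After op 7 (replace /o/4/2 68): {"cb":{"kdt":{"bjh":59,"eue":33,"pbv":87,"t":69,"ux":87},"so":44,"ujm":{"f":94,"gyx":66,"mzw":24,"q":69}},"o":[{"gd":28,"pc":46},{"kmh":13,"txx":20},{"cbn":55,"vki":1,"vvr":91},[57,56,56],[70,11,68,17,67]],"yoc":[[30,33],{"jv":44,"ms":65}]}
After op 8 (replace /cb/ujm/q 77): {"cb":{"kdt":{"bjh":59,"eue":33,"pbv":87,"t":69,"ux":87},"so":44,"ujm":{"f":94,"gyx":66,"mzw":24,"q":77}},"o":[{"gd":28,"pc":46},{"kmh":13,"txx":20},{"cbn":55,"vki":1,"vvr":91},[57,56,56],[70,11,68,17,67]],"yoc":[[30,33],{"jv":44,"ms":65}]}
Size at path /o/1: 2

Answer: 2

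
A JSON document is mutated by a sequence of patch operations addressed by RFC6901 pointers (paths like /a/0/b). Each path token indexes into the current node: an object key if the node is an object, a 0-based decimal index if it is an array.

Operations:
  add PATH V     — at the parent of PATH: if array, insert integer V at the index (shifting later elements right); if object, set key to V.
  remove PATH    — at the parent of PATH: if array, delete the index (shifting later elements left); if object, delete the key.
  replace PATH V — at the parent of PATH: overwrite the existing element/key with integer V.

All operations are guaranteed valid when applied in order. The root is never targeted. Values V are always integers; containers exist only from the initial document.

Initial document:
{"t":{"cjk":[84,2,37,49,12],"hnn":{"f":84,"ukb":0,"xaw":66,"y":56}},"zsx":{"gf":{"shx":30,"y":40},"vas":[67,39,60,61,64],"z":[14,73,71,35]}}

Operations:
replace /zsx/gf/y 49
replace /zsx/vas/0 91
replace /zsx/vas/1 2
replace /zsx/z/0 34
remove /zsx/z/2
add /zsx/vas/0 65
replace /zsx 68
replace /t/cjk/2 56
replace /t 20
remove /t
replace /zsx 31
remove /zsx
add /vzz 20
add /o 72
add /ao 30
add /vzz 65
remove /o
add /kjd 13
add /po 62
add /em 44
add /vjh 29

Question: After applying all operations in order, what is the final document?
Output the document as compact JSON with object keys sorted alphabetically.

Answer: {"ao":30,"em":44,"kjd":13,"po":62,"vjh":29,"vzz":65}

Derivation:
After op 1 (replace /zsx/gf/y 49): {"t":{"cjk":[84,2,37,49,12],"hnn":{"f":84,"ukb":0,"xaw":66,"y":56}},"zsx":{"gf":{"shx":30,"y":49},"vas":[67,39,60,61,64],"z":[14,73,71,35]}}
After op 2 (replace /zsx/vas/0 91): {"t":{"cjk":[84,2,37,49,12],"hnn":{"f":84,"ukb":0,"xaw":66,"y":56}},"zsx":{"gf":{"shx":30,"y":49},"vas":[91,39,60,61,64],"z":[14,73,71,35]}}
After op 3 (replace /zsx/vas/1 2): {"t":{"cjk":[84,2,37,49,12],"hnn":{"f":84,"ukb":0,"xaw":66,"y":56}},"zsx":{"gf":{"shx":30,"y":49},"vas":[91,2,60,61,64],"z":[14,73,71,35]}}
After op 4 (replace /zsx/z/0 34): {"t":{"cjk":[84,2,37,49,12],"hnn":{"f":84,"ukb":0,"xaw":66,"y":56}},"zsx":{"gf":{"shx":30,"y":49},"vas":[91,2,60,61,64],"z":[34,73,71,35]}}
After op 5 (remove /zsx/z/2): {"t":{"cjk":[84,2,37,49,12],"hnn":{"f":84,"ukb":0,"xaw":66,"y":56}},"zsx":{"gf":{"shx":30,"y":49},"vas":[91,2,60,61,64],"z":[34,73,35]}}
After op 6 (add /zsx/vas/0 65): {"t":{"cjk":[84,2,37,49,12],"hnn":{"f":84,"ukb":0,"xaw":66,"y":56}},"zsx":{"gf":{"shx":30,"y":49},"vas":[65,91,2,60,61,64],"z":[34,73,35]}}
After op 7 (replace /zsx 68): {"t":{"cjk":[84,2,37,49,12],"hnn":{"f":84,"ukb":0,"xaw":66,"y":56}},"zsx":68}
After op 8 (replace /t/cjk/2 56): {"t":{"cjk":[84,2,56,49,12],"hnn":{"f":84,"ukb":0,"xaw":66,"y":56}},"zsx":68}
After op 9 (replace /t 20): {"t":20,"zsx":68}
After op 10 (remove /t): {"zsx":68}
After op 11 (replace /zsx 31): {"zsx":31}
After op 12 (remove /zsx): {}
After op 13 (add /vzz 20): {"vzz":20}
After op 14 (add /o 72): {"o":72,"vzz":20}
After op 15 (add /ao 30): {"ao":30,"o":72,"vzz":20}
After op 16 (add /vzz 65): {"ao":30,"o":72,"vzz":65}
After op 17 (remove /o): {"ao":30,"vzz":65}
After op 18 (add /kjd 13): {"ao":30,"kjd":13,"vzz":65}
After op 19 (add /po 62): {"ao":30,"kjd":13,"po":62,"vzz":65}
After op 20 (add /em 44): {"ao":30,"em":44,"kjd":13,"po":62,"vzz":65}
After op 21 (add /vjh 29): {"ao":30,"em":44,"kjd":13,"po":62,"vjh":29,"vzz":65}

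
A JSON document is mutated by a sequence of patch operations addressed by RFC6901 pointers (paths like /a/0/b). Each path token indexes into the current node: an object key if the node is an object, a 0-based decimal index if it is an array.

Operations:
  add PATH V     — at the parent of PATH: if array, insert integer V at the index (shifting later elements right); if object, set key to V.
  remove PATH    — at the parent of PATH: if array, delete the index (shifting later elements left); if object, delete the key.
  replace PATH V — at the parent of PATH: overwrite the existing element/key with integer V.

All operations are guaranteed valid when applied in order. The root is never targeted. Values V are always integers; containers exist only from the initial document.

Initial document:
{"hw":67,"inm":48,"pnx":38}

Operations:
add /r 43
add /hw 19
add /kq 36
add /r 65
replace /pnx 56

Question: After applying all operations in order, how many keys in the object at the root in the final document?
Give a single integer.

Answer: 5

Derivation:
After op 1 (add /r 43): {"hw":67,"inm":48,"pnx":38,"r":43}
After op 2 (add /hw 19): {"hw":19,"inm":48,"pnx":38,"r":43}
After op 3 (add /kq 36): {"hw":19,"inm":48,"kq":36,"pnx":38,"r":43}
After op 4 (add /r 65): {"hw":19,"inm":48,"kq":36,"pnx":38,"r":65}
After op 5 (replace /pnx 56): {"hw":19,"inm":48,"kq":36,"pnx":56,"r":65}
Size at the root: 5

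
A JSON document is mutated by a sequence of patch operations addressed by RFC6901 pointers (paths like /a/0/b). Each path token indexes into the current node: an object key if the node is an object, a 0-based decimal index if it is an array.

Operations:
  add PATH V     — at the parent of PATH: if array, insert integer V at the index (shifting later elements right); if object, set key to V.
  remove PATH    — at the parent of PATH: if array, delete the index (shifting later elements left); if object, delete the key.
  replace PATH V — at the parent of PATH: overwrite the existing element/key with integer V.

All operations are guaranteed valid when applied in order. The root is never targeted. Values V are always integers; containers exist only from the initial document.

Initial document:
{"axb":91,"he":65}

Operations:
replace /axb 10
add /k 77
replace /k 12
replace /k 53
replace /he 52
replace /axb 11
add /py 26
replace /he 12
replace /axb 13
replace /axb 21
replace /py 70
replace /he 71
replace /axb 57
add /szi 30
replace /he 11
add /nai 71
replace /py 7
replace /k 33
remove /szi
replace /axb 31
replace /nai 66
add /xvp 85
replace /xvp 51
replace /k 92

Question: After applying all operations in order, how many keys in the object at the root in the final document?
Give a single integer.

Answer: 6

Derivation:
After op 1 (replace /axb 10): {"axb":10,"he":65}
After op 2 (add /k 77): {"axb":10,"he":65,"k":77}
After op 3 (replace /k 12): {"axb":10,"he":65,"k":12}
After op 4 (replace /k 53): {"axb":10,"he":65,"k":53}
After op 5 (replace /he 52): {"axb":10,"he":52,"k":53}
After op 6 (replace /axb 11): {"axb":11,"he":52,"k":53}
After op 7 (add /py 26): {"axb":11,"he":52,"k":53,"py":26}
After op 8 (replace /he 12): {"axb":11,"he":12,"k":53,"py":26}
After op 9 (replace /axb 13): {"axb":13,"he":12,"k":53,"py":26}
After op 10 (replace /axb 21): {"axb":21,"he":12,"k":53,"py":26}
After op 11 (replace /py 70): {"axb":21,"he":12,"k":53,"py":70}
After op 12 (replace /he 71): {"axb":21,"he":71,"k":53,"py":70}
After op 13 (replace /axb 57): {"axb":57,"he":71,"k":53,"py":70}
After op 14 (add /szi 30): {"axb":57,"he":71,"k":53,"py":70,"szi":30}
After op 15 (replace /he 11): {"axb":57,"he":11,"k":53,"py":70,"szi":30}
After op 16 (add /nai 71): {"axb":57,"he":11,"k":53,"nai":71,"py":70,"szi":30}
After op 17 (replace /py 7): {"axb":57,"he":11,"k":53,"nai":71,"py":7,"szi":30}
After op 18 (replace /k 33): {"axb":57,"he":11,"k":33,"nai":71,"py":7,"szi":30}
After op 19 (remove /szi): {"axb":57,"he":11,"k":33,"nai":71,"py":7}
After op 20 (replace /axb 31): {"axb":31,"he":11,"k":33,"nai":71,"py":7}
After op 21 (replace /nai 66): {"axb":31,"he":11,"k":33,"nai":66,"py":7}
After op 22 (add /xvp 85): {"axb":31,"he":11,"k":33,"nai":66,"py":7,"xvp":85}
After op 23 (replace /xvp 51): {"axb":31,"he":11,"k":33,"nai":66,"py":7,"xvp":51}
After op 24 (replace /k 92): {"axb":31,"he":11,"k":92,"nai":66,"py":7,"xvp":51}
Size at the root: 6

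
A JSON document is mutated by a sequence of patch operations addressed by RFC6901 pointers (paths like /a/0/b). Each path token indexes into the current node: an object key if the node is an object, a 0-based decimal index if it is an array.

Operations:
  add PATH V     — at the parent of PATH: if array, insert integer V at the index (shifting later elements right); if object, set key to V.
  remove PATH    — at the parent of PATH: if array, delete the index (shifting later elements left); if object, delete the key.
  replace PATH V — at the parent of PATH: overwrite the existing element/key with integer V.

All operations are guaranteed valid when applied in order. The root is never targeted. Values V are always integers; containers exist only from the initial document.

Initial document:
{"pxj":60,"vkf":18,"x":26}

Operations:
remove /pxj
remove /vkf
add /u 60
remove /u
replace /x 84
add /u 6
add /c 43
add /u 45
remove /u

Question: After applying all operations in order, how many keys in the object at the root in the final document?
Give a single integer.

Answer: 2

Derivation:
After op 1 (remove /pxj): {"vkf":18,"x":26}
After op 2 (remove /vkf): {"x":26}
After op 3 (add /u 60): {"u":60,"x":26}
After op 4 (remove /u): {"x":26}
After op 5 (replace /x 84): {"x":84}
After op 6 (add /u 6): {"u":6,"x":84}
After op 7 (add /c 43): {"c":43,"u":6,"x":84}
After op 8 (add /u 45): {"c":43,"u":45,"x":84}
After op 9 (remove /u): {"c":43,"x":84}
Size at the root: 2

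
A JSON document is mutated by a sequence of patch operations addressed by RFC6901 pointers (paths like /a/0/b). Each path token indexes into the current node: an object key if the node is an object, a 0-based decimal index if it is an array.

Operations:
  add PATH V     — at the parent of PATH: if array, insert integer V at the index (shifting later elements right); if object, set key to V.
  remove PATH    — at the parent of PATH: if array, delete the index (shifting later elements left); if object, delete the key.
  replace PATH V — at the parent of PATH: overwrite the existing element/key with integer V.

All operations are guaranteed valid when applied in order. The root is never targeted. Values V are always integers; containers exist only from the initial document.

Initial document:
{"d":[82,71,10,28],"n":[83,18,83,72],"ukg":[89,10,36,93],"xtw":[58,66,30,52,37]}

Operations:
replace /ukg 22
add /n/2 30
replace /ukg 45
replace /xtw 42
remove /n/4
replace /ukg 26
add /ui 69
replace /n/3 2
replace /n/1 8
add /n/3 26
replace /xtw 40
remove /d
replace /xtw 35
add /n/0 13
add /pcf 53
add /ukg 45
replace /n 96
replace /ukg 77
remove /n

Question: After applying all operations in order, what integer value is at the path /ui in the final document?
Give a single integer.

Answer: 69

Derivation:
After op 1 (replace /ukg 22): {"d":[82,71,10,28],"n":[83,18,83,72],"ukg":22,"xtw":[58,66,30,52,37]}
After op 2 (add /n/2 30): {"d":[82,71,10,28],"n":[83,18,30,83,72],"ukg":22,"xtw":[58,66,30,52,37]}
After op 3 (replace /ukg 45): {"d":[82,71,10,28],"n":[83,18,30,83,72],"ukg":45,"xtw":[58,66,30,52,37]}
After op 4 (replace /xtw 42): {"d":[82,71,10,28],"n":[83,18,30,83,72],"ukg":45,"xtw":42}
After op 5 (remove /n/4): {"d":[82,71,10,28],"n":[83,18,30,83],"ukg":45,"xtw":42}
After op 6 (replace /ukg 26): {"d":[82,71,10,28],"n":[83,18,30,83],"ukg":26,"xtw":42}
After op 7 (add /ui 69): {"d":[82,71,10,28],"n":[83,18,30,83],"ui":69,"ukg":26,"xtw":42}
After op 8 (replace /n/3 2): {"d":[82,71,10,28],"n":[83,18,30,2],"ui":69,"ukg":26,"xtw":42}
After op 9 (replace /n/1 8): {"d":[82,71,10,28],"n":[83,8,30,2],"ui":69,"ukg":26,"xtw":42}
After op 10 (add /n/3 26): {"d":[82,71,10,28],"n":[83,8,30,26,2],"ui":69,"ukg":26,"xtw":42}
After op 11 (replace /xtw 40): {"d":[82,71,10,28],"n":[83,8,30,26,2],"ui":69,"ukg":26,"xtw":40}
After op 12 (remove /d): {"n":[83,8,30,26,2],"ui":69,"ukg":26,"xtw":40}
After op 13 (replace /xtw 35): {"n":[83,8,30,26,2],"ui":69,"ukg":26,"xtw":35}
After op 14 (add /n/0 13): {"n":[13,83,8,30,26,2],"ui":69,"ukg":26,"xtw":35}
After op 15 (add /pcf 53): {"n":[13,83,8,30,26,2],"pcf":53,"ui":69,"ukg":26,"xtw":35}
After op 16 (add /ukg 45): {"n":[13,83,8,30,26,2],"pcf":53,"ui":69,"ukg":45,"xtw":35}
After op 17 (replace /n 96): {"n":96,"pcf":53,"ui":69,"ukg":45,"xtw":35}
After op 18 (replace /ukg 77): {"n":96,"pcf":53,"ui":69,"ukg":77,"xtw":35}
After op 19 (remove /n): {"pcf":53,"ui":69,"ukg":77,"xtw":35}
Value at /ui: 69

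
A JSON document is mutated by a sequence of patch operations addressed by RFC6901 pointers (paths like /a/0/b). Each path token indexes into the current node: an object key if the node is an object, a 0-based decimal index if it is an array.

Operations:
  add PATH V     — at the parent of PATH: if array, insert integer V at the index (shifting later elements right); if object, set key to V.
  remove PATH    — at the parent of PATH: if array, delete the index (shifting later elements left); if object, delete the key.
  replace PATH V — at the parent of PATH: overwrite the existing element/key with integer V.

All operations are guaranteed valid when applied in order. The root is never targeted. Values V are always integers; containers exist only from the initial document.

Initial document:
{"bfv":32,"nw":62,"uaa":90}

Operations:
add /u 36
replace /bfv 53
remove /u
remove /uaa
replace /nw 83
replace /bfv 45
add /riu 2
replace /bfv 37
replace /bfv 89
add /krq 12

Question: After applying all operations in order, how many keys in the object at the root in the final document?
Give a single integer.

After op 1 (add /u 36): {"bfv":32,"nw":62,"u":36,"uaa":90}
After op 2 (replace /bfv 53): {"bfv":53,"nw":62,"u":36,"uaa":90}
After op 3 (remove /u): {"bfv":53,"nw":62,"uaa":90}
After op 4 (remove /uaa): {"bfv":53,"nw":62}
After op 5 (replace /nw 83): {"bfv":53,"nw":83}
After op 6 (replace /bfv 45): {"bfv":45,"nw":83}
After op 7 (add /riu 2): {"bfv":45,"nw":83,"riu":2}
After op 8 (replace /bfv 37): {"bfv":37,"nw":83,"riu":2}
After op 9 (replace /bfv 89): {"bfv":89,"nw":83,"riu":2}
After op 10 (add /krq 12): {"bfv":89,"krq":12,"nw":83,"riu":2}
Size at the root: 4

Answer: 4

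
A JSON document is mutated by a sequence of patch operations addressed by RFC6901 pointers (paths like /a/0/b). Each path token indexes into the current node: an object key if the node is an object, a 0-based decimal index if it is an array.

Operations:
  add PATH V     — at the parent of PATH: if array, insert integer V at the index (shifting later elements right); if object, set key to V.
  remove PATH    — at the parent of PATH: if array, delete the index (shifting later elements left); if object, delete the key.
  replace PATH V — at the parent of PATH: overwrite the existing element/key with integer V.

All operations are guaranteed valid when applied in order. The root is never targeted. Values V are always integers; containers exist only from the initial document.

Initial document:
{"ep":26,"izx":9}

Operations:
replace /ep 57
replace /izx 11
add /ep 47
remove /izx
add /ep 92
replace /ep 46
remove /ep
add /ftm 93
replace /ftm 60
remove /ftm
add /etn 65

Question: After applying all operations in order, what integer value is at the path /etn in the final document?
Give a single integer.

After op 1 (replace /ep 57): {"ep":57,"izx":9}
After op 2 (replace /izx 11): {"ep":57,"izx":11}
After op 3 (add /ep 47): {"ep":47,"izx":11}
After op 4 (remove /izx): {"ep":47}
After op 5 (add /ep 92): {"ep":92}
After op 6 (replace /ep 46): {"ep":46}
After op 7 (remove /ep): {}
After op 8 (add /ftm 93): {"ftm":93}
After op 9 (replace /ftm 60): {"ftm":60}
After op 10 (remove /ftm): {}
After op 11 (add /etn 65): {"etn":65}
Value at /etn: 65

Answer: 65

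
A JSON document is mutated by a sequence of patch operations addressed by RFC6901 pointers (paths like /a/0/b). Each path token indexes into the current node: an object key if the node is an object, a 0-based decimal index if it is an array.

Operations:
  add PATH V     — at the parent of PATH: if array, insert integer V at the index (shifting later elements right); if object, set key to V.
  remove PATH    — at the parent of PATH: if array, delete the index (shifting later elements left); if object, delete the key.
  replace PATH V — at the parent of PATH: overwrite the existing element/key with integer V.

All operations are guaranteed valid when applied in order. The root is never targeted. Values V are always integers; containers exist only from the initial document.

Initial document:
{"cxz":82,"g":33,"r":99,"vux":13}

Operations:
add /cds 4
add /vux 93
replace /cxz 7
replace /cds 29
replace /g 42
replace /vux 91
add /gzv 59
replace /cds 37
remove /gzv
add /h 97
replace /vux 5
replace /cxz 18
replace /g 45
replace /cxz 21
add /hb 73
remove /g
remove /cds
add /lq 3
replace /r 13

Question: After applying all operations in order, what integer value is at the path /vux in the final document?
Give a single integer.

After op 1 (add /cds 4): {"cds":4,"cxz":82,"g":33,"r":99,"vux":13}
After op 2 (add /vux 93): {"cds":4,"cxz":82,"g":33,"r":99,"vux":93}
After op 3 (replace /cxz 7): {"cds":4,"cxz":7,"g":33,"r":99,"vux":93}
After op 4 (replace /cds 29): {"cds":29,"cxz":7,"g":33,"r":99,"vux":93}
After op 5 (replace /g 42): {"cds":29,"cxz":7,"g":42,"r":99,"vux":93}
After op 6 (replace /vux 91): {"cds":29,"cxz":7,"g":42,"r":99,"vux":91}
After op 7 (add /gzv 59): {"cds":29,"cxz":7,"g":42,"gzv":59,"r":99,"vux":91}
After op 8 (replace /cds 37): {"cds":37,"cxz":7,"g":42,"gzv":59,"r":99,"vux":91}
After op 9 (remove /gzv): {"cds":37,"cxz":7,"g":42,"r":99,"vux":91}
After op 10 (add /h 97): {"cds":37,"cxz":7,"g":42,"h":97,"r":99,"vux":91}
After op 11 (replace /vux 5): {"cds":37,"cxz":7,"g":42,"h":97,"r":99,"vux":5}
After op 12 (replace /cxz 18): {"cds":37,"cxz":18,"g":42,"h":97,"r":99,"vux":5}
After op 13 (replace /g 45): {"cds":37,"cxz":18,"g":45,"h":97,"r":99,"vux":5}
After op 14 (replace /cxz 21): {"cds":37,"cxz":21,"g":45,"h":97,"r":99,"vux":5}
After op 15 (add /hb 73): {"cds":37,"cxz":21,"g":45,"h":97,"hb":73,"r":99,"vux":5}
After op 16 (remove /g): {"cds":37,"cxz":21,"h":97,"hb":73,"r":99,"vux":5}
After op 17 (remove /cds): {"cxz":21,"h":97,"hb":73,"r":99,"vux":5}
After op 18 (add /lq 3): {"cxz":21,"h":97,"hb":73,"lq":3,"r":99,"vux":5}
After op 19 (replace /r 13): {"cxz":21,"h":97,"hb":73,"lq":3,"r":13,"vux":5}
Value at /vux: 5

Answer: 5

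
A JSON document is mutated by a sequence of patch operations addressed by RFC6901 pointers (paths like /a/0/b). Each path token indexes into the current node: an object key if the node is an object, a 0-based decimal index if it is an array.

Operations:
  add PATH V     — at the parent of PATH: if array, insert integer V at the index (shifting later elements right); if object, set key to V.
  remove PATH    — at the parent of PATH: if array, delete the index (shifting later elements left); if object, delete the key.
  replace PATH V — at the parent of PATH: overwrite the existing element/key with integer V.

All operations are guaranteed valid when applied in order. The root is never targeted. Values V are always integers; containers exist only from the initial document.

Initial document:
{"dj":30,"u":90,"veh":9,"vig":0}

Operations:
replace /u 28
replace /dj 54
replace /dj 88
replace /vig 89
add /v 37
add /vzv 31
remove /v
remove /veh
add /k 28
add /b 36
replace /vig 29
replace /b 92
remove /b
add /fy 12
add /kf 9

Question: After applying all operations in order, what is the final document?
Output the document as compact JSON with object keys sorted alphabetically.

Answer: {"dj":88,"fy":12,"k":28,"kf":9,"u":28,"vig":29,"vzv":31}

Derivation:
After op 1 (replace /u 28): {"dj":30,"u":28,"veh":9,"vig":0}
After op 2 (replace /dj 54): {"dj":54,"u":28,"veh":9,"vig":0}
After op 3 (replace /dj 88): {"dj":88,"u":28,"veh":9,"vig":0}
After op 4 (replace /vig 89): {"dj":88,"u":28,"veh":9,"vig":89}
After op 5 (add /v 37): {"dj":88,"u":28,"v":37,"veh":9,"vig":89}
After op 6 (add /vzv 31): {"dj":88,"u":28,"v":37,"veh":9,"vig":89,"vzv":31}
After op 7 (remove /v): {"dj":88,"u":28,"veh":9,"vig":89,"vzv":31}
After op 8 (remove /veh): {"dj":88,"u":28,"vig":89,"vzv":31}
After op 9 (add /k 28): {"dj":88,"k":28,"u":28,"vig":89,"vzv":31}
After op 10 (add /b 36): {"b":36,"dj":88,"k":28,"u":28,"vig":89,"vzv":31}
After op 11 (replace /vig 29): {"b":36,"dj":88,"k":28,"u":28,"vig":29,"vzv":31}
After op 12 (replace /b 92): {"b":92,"dj":88,"k":28,"u":28,"vig":29,"vzv":31}
After op 13 (remove /b): {"dj":88,"k":28,"u":28,"vig":29,"vzv":31}
After op 14 (add /fy 12): {"dj":88,"fy":12,"k":28,"u":28,"vig":29,"vzv":31}
After op 15 (add /kf 9): {"dj":88,"fy":12,"k":28,"kf":9,"u":28,"vig":29,"vzv":31}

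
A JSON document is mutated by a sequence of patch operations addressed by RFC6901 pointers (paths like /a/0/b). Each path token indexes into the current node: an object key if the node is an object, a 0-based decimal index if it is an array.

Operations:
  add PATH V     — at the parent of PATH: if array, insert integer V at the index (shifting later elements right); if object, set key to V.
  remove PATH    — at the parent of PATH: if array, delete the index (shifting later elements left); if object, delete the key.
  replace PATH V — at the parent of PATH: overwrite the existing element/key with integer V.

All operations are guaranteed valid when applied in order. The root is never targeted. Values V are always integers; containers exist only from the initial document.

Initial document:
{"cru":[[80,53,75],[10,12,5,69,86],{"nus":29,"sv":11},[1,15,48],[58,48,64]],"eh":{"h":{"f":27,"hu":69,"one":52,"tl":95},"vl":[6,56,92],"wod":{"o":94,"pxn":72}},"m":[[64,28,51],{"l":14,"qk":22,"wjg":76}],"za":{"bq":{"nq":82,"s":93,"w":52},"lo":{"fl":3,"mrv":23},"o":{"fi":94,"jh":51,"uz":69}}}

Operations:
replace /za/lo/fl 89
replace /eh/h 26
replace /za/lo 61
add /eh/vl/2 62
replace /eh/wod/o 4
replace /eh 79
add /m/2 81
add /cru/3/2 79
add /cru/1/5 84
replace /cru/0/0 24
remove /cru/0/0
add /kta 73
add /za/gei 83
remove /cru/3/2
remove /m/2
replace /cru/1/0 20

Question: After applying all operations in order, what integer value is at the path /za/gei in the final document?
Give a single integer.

Answer: 83

Derivation:
After op 1 (replace /za/lo/fl 89): {"cru":[[80,53,75],[10,12,5,69,86],{"nus":29,"sv":11},[1,15,48],[58,48,64]],"eh":{"h":{"f":27,"hu":69,"one":52,"tl":95},"vl":[6,56,92],"wod":{"o":94,"pxn":72}},"m":[[64,28,51],{"l":14,"qk":22,"wjg":76}],"za":{"bq":{"nq":82,"s":93,"w":52},"lo":{"fl":89,"mrv":23},"o":{"fi":94,"jh":51,"uz":69}}}
After op 2 (replace /eh/h 26): {"cru":[[80,53,75],[10,12,5,69,86],{"nus":29,"sv":11},[1,15,48],[58,48,64]],"eh":{"h":26,"vl":[6,56,92],"wod":{"o":94,"pxn":72}},"m":[[64,28,51],{"l":14,"qk":22,"wjg":76}],"za":{"bq":{"nq":82,"s":93,"w":52},"lo":{"fl":89,"mrv":23},"o":{"fi":94,"jh":51,"uz":69}}}
After op 3 (replace /za/lo 61): {"cru":[[80,53,75],[10,12,5,69,86],{"nus":29,"sv":11},[1,15,48],[58,48,64]],"eh":{"h":26,"vl":[6,56,92],"wod":{"o":94,"pxn":72}},"m":[[64,28,51],{"l":14,"qk":22,"wjg":76}],"za":{"bq":{"nq":82,"s":93,"w":52},"lo":61,"o":{"fi":94,"jh":51,"uz":69}}}
After op 4 (add /eh/vl/2 62): {"cru":[[80,53,75],[10,12,5,69,86],{"nus":29,"sv":11},[1,15,48],[58,48,64]],"eh":{"h":26,"vl":[6,56,62,92],"wod":{"o":94,"pxn":72}},"m":[[64,28,51],{"l":14,"qk":22,"wjg":76}],"za":{"bq":{"nq":82,"s":93,"w":52},"lo":61,"o":{"fi":94,"jh":51,"uz":69}}}
After op 5 (replace /eh/wod/o 4): {"cru":[[80,53,75],[10,12,5,69,86],{"nus":29,"sv":11},[1,15,48],[58,48,64]],"eh":{"h":26,"vl":[6,56,62,92],"wod":{"o":4,"pxn":72}},"m":[[64,28,51],{"l":14,"qk":22,"wjg":76}],"za":{"bq":{"nq":82,"s":93,"w":52},"lo":61,"o":{"fi":94,"jh":51,"uz":69}}}
After op 6 (replace /eh 79): {"cru":[[80,53,75],[10,12,5,69,86],{"nus":29,"sv":11},[1,15,48],[58,48,64]],"eh":79,"m":[[64,28,51],{"l":14,"qk":22,"wjg":76}],"za":{"bq":{"nq":82,"s":93,"w":52},"lo":61,"o":{"fi":94,"jh":51,"uz":69}}}
After op 7 (add /m/2 81): {"cru":[[80,53,75],[10,12,5,69,86],{"nus":29,"sv":11},[1,15,48],[58,48,64]],"eh":79,"m":[[64,28,51],{"l":14,"qk":22,"wjg":76},81],"za":{"bq":{"nq":82,"s":93,"w":52},"lo":61,"o":{"fi":94,"jh":51,"uz":69}}}
After op 8 (add /cru/3/2 79): {"cru":[[80,53,75],[10,12,5,69,86],{"nus":29,"sv":11},[1,15,79,48],[58,48,64]],"eh":79,"m":[[64,28,51],{"l":14,"qk":22,"wjg":76},81],"za":{"bq":{"nq":82,"s":93,"w":52},"lo":61,"o":{"fi":94,"jh":51,"uz":69}}}
After op 9 (add /cru/1/5 84): {"cru":[[80,53,75],[10,12,5,69,86,84],{"nus":29,"sv":11},[1,15,79,48],[58,48,64]],"eh":79,"m":[[64,28,51],{"l":14,"qk":22,"wjg":76},81],"za":{"bq":{"nq":82,"s":93,"w":52},"lo":61,"o":{"fi":94,"jh":51,"uz":69}}}
After op 10 (replace /cru/0/0 24): {"cru":[[24,53,75],[10,12,5,69,86,84],{"nus":29,"sv":11},[1,15,79,48],[58,48,64]],"eh":79,"m":[[64,28,51],{"l":14,"qk":22,"wjg":76},81],"za":{"bq":{"nq":82,"s":93,"w":52},"lo":61,"o":{"fi":94,"jh":51,"uz":69}}}
After op 11 (remove /cru/0/0): {"cru":[[53,75],[10,12,5,69,86,84],{"nus":29,"sv":11},[1,15,79,48],[58,48,64]],"eh":79,"m":[[64,28,51],{"l":14,"qk":22,"wjg":76},81],"za":{"bq":{"nq":82,"s":93,"w":52},"lo":61,"o":{"fi":94,"jh":51,"uz":69}}}
After op 12 (add /kta 73): {"cru":[[53,75],[10,12,5,69,86,84],{"nus":29,"sv":11},[1,15,79,48],[58,48,64]],"eh":79,"kta":73,"m":[[64,28,51],{"l":14,"qk":22,"wjg":76},81],"za":{"bq":{"nq":82,"s":93,"w":52},"lo":61,"o":{"fi":94,"jh":51,"uz":69}}}
After op 13 (add /za/gei 83): {"cru":[[53,75],[10,12,5,69,86,84],{"nus":29,"sv":11},[1,15,79,48],[58,48,64]],"eh":79,"kta":73,"m":[[64,28,51],{"l":14,"qk":22,"wjg":76},81],"za":{"bq":{"nq":82,"s":93,"w":52},"gei":83,"lo":61,"o":{"fi":94,"jh":51,"uz":69}}}
After op 14 (remove /cru/3/2): {"cru":[[53,75],[10,12,5,69,86,84],{"nus":29,"sv":11},[1,15,48],[58,48,64]],"eh":79,"kta":73,"m":[[64,28,51],{"l":14,"qk":22,"wjg":76},81],"za":{"bq":{"nq":82,"s":93,"w":52},"gei":83,"lo":61,"o":{"fi":94,"jh":51,"uz":69}}}
After op 15 (remove /m/2): {"cru":[[53,75],[10,12,5,69,86,84],{"nus":29,"sv":11},[1,15,48],[58,48,64]],"eh":79,"kta":73,"m":[[64,28,51],{"l":14,"qk":22,"wjg":76}],"za":{"bq":{"nq":82,"s":93,"w":52},"gei":83,"lo":61,"o":{"fi":94,"jh":51,"uz":69}}}
After op 16 (replace /cru/1/0 20): {"cru":[[53,75],[20,12,5,69,86,84],{"nus":29,"sv":11},[1,15,48],[58,48,64]],"eh":79,"kta":73,"m":[[64,28,51],{"l":14,"qk":22,"wjg":76}],"za":{"bq":{"nq":82,"s":93,"w":52},"gei":83,"lo":61,"o":{"fi":94,"jh":51,"uz":69}}}
Value at /za/gei: 83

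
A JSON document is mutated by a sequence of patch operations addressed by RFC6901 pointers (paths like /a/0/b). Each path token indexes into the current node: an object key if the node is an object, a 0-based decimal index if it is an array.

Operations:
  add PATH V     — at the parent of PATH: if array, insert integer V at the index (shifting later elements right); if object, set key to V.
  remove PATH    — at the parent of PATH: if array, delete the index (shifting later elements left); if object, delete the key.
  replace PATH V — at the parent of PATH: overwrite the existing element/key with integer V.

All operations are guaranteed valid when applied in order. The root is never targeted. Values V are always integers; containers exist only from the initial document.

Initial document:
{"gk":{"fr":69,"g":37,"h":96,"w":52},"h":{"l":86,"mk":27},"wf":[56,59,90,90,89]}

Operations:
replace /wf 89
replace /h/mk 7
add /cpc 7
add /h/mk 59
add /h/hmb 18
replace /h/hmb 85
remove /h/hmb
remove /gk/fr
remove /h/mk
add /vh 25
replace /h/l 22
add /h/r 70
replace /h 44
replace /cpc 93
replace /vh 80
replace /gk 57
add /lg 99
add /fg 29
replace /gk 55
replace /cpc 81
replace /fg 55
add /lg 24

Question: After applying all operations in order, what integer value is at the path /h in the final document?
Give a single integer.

Answer: 44

Derivation:
After op 1 (replace /wf 89): {"gk":{"fr":69,"g":37,"h":96,"w":52},"h":{"l":86,"mk":27},"wf":89}
After op 2 (replace /h/mk 7): {"gk":{"fr":69,"g":37,"h":96,"w":52},"h":{"l":86,"mk":7},"wf":89}
After op 3 (add /cpc 7): {"cpc":7,"gk":{"fr":69,"g":37,"h":96,"w":52},"h":{"l":86,"mk":7},"wf":89}
After op 4 (add /h/mk 59): {"cpc":7,"gk":{"fr":69,"g":37,"h":96,"w":52},"h":{"l":86,"mk":59},"wf":89}
After op 5 (add /h/hmb 18): {"cpc":7,"gk":{"fr":69,"g":37,"h":96,"w":52},"h":{"hmb":18,"l":86,"mk":59},"wf":89}
After op 6 (replace /h/hmb 85): {"cpc":7,"gk":{"fr":69,"g":37,"h":96,"w":52},"h":{"hmb":85,"l":86,"mk":59},"wf":89}
After op 7 (remove /h/hmb): {"cpc":7,"gk":{"fr":69,"g":37,"h":96,"w":52},"h":{"l":86,"mk":59},"wf":89}
After op 8 (remove /gk/fr): {"cpc":7,"gk":{"g":37,"h":96,"w":52},"h":{"l":86,"mk":59},"wf":89}
After op 9 (remove /h/mk): {"cpc":7,"gk":{"g":37,"h":96,"w":52},"h":{"l":86},"wf":89}
After op 10 (add /vh 25): {"cpc":7,"gk":{"g":37,"h":96,"w":52},"h":{"l":86},"vh":25,"wf":89}
After op 11 (replace /h/l 22): {"cpc":7,"gk":{"g":37,"h":96,"w":52},"h":{"l":22},"vh":25,"wf":89}
After op 12 (add /h/r 70): {"cpc":7,"gk":{"g":37,"h":96,"w":52},"h":{"l":22,"r":70},"vh":25,"wf":89}
After op 13 (replace /h 44): {"cpc":7,"gk":{"g":37,"h":96,"w":52},"h":44,"vh":25,"wf":89}
After op 14 (replace /cpc 93): {"cpc":93,"gk":{"g":37,"h":96,"w":52},"h":44,"vh":25,"wf":89}
After op 15 (replace /vh 80): {"cpc":93,"gk":{"g":37,"h":96,"w":52},"h":44,"vh":80,"wf":89}
After op 16 (replace /gk 57): {"cpc":93,"gk":57,"h":44,"vh":80,"wf":89}
After op 17 (add /lg 99): {"cpc":93,"gk":57,"h":44,"lg":99,"vh":80,"wf":89}
After op 18 (add /fg 29): {"cpc":93,"fg":29,"gk":57,"h":44,"lg":99,"vh":80,"wf":89}
After op 19 (replace /gk 55): {"cpc":93,"fg":29,"gk":55,"h":44,"lg":99,"vh":80,"wf":89}
After op 20 (replace /cpc 81): {"cpc":81,"fg":29,"gk":55,"h":44,"lg":99,"vh":80,"wf":89}
After op 21 (replace /fg 55): {"cpc":81,"fg":55,"gk":55,"h":44,"lg":99,"vh":80,"wf":89}
After op 22 (add /lg 24): {"cpc":81,"fg":55,"gk":55,"h":44,"lg":24,"vh":80,"wf":89}
Value at /h: 44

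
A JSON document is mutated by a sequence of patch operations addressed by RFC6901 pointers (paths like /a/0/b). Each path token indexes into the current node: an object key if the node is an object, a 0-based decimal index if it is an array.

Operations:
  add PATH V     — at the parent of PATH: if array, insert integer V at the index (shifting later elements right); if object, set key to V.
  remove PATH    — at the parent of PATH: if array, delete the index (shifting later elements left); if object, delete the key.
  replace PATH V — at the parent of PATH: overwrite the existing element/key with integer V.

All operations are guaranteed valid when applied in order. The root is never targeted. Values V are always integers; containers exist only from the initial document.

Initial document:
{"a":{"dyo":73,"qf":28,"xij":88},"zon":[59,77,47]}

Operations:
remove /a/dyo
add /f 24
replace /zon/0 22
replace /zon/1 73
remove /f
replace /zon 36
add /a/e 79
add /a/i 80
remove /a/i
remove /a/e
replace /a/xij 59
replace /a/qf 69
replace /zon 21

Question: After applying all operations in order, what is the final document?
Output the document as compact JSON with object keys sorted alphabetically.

After op 1 (remove /a/dyo): {"a":{"qf":28,"xij":88},"zon":[59,77,47]}
After op 2 (add /f 24): {"a":{"qf":28,"xij":88},"f":24,"zon":[59,77,47]}
After op 3 (replace /zon/0 22): {"a":{"qf":28,"xij":88},"f":24,"zon":[22,77,47]}
After op 4 (replace /zon/1 73): {"a":{"qf":28,"xij":88},"f":24,"zon":[22,73,47]}
After op 5 (remove /f): {"a":{"qf":28,"xij":88},"zon":[22,73,47]}
After op 6 (replace /zon 36): {"a":{"qf":28,"xij":88},"zon":36}
After op 7 (add /a/e 79): {"a":{"e":79,"qf":28,"xij":88},"zon":36}
After op 8 (add /a/i 80): {"a":{"e":79,"i":80,"qf":28,"xij":88},"zon":36}
After op 9 (remove /a/i): {"a":{"e":79,"qf":28,"xij":88},"zon":36}
After op 10 (remove /a/e): {"a":{"qf":28,"xij":88},"zon":36}
After op 11 (replace /a/xij 59): {"a":{"qf":28,"xij":59},"zon":36}
After op 12 (replace /a/qf 69): {"a":{"qf":69,"xij":59},"zon":36}
After op 13 (replace /zon 21): {"a":{"qf":69,"xij":59},"zon":21}

Answer: {"a":{"qf":69,"xij":59},"zon":21}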